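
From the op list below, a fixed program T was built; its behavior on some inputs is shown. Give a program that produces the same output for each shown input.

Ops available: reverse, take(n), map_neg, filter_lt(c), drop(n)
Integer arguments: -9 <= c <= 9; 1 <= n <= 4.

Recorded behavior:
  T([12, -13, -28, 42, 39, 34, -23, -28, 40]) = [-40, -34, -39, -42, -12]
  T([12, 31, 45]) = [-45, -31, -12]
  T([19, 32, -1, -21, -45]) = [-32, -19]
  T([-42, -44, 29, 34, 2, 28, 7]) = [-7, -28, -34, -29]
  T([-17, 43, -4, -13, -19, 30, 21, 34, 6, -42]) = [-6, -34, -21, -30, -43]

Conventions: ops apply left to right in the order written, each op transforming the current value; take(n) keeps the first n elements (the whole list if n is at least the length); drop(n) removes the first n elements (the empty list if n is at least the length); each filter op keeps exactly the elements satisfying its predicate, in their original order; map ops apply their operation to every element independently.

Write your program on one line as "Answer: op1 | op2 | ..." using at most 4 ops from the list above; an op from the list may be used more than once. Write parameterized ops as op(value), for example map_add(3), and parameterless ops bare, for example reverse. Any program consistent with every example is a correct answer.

reverse | map_neg | filter_lt(-2)

Check, running the answer program on each example:
  [12, -13, -28, 42, 39, 34, -23, -28, 40] -> [40, -28, -23, 34, 39, 42, -28, -13, 12] -> [-40, 28, 23, -34, -39, -42, 28, 13, -12] -> [-40, -34, -39, -42, -12]
  [12, 31, 45] -> [45, 31, 12] -> [-45, -31, -12] -> [-45, -31, -12]
  [19, 32, -1, -21, -45] -> [-45, -21, -1, 32, 19] -> [45, 21, 1, -32, -19] -> [-32, -19]
  [-42, -44, 29, 34, 2, 28, 7] -> [7, 28, 2, 34, 29, -44, -42] -> [-7, -28, -2, -34, -29, 44, 42] -> [-7, -28, -34, -29]
  [-17, 43, -4, -13, -19, 30, 21, 34, 6, -42] -> [-42, 6, 34, 21, 30, -19, -13, -4, 43, -17] -> [42, -6, -34, -21, -30, 19, 13, 4, -43, 17] -> [-6, -34, -21, -30, -43]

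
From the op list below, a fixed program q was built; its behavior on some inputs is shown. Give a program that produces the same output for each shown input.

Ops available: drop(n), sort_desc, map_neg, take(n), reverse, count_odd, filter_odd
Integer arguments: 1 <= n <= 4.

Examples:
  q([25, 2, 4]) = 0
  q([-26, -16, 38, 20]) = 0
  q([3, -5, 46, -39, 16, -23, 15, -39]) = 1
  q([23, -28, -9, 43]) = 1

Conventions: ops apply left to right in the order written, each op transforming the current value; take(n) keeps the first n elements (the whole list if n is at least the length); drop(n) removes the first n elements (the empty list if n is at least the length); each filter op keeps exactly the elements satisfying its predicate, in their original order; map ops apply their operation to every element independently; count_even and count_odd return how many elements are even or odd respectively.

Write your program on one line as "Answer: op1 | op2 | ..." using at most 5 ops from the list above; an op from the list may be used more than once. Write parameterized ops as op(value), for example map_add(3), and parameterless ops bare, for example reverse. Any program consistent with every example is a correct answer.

drop(1) | take(3) | drop(2) | count_odd

Check, running the answer program on each example:
  [25, 2, 4] -> [2, 4] -> [2, 4] -> [] -> 0
  [-26, -16, 38, 20] -> [-16, 38, 20] -> [-16, 38, 20] -> [20] -> 0
  [3, -5, 46, -39, 16, -23, 15, -39] -> [-5, 46, -39, 16, -23, 15, -39] -> [-5, 46, -39] -> [-39] -> 1
  [23, -28, -9, 43] -> [-28, -9, 43] -> [-28, -9, 43] -> [43] -> 1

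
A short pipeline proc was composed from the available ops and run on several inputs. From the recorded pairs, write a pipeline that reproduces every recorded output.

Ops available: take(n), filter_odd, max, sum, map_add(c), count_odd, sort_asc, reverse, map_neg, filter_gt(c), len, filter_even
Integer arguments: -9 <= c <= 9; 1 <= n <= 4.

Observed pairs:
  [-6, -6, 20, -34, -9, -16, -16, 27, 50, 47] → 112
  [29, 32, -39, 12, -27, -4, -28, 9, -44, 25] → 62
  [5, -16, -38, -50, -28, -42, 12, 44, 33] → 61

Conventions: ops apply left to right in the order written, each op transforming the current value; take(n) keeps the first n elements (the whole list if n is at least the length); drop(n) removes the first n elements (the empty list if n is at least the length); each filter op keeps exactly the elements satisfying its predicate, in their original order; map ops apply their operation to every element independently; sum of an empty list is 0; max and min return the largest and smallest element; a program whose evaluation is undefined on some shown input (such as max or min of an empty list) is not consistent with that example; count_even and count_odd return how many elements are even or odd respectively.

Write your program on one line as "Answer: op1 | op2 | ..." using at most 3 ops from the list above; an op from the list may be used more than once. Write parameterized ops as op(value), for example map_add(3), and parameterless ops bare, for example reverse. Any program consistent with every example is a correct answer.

map_add(-8) | filter_gt(7) | sum

Check, running the answer program on each example:
  [-6, -6, 20, -34, -9, -16, -16, 27, 50, 47] -> [-14, -14, 12, -42, -17, -24, -24, 19, 42, 39] -> [12, 19, 42, 39] -> 112
  [29, 32, -39, 12, -27, -4, -28, 9, -44, 25] -> [21, 24, -47, 4, -35, -12, -36, 1, -52, 17] -> [21, 24, 17] -> 62
  [5, -16, -38, -50, -28, -42, 12, 44, 33] -> [-3, -24, -46, -58, -36, -50, 4, 36, 25] -> [36, 25] -> 61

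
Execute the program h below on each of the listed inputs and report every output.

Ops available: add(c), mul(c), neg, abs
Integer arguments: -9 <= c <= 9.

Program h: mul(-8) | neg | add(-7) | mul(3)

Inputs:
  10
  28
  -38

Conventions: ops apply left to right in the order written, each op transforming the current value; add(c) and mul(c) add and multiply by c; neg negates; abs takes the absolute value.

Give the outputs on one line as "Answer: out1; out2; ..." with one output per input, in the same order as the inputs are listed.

Execution, op by op:
  10 -> -80 -> 80 -> 73 -> 219
  28 -> -224 -> 224 -> 217 -> 651
  -38 -> 304 -> -304 -> -311 -> -933

219; 651; -933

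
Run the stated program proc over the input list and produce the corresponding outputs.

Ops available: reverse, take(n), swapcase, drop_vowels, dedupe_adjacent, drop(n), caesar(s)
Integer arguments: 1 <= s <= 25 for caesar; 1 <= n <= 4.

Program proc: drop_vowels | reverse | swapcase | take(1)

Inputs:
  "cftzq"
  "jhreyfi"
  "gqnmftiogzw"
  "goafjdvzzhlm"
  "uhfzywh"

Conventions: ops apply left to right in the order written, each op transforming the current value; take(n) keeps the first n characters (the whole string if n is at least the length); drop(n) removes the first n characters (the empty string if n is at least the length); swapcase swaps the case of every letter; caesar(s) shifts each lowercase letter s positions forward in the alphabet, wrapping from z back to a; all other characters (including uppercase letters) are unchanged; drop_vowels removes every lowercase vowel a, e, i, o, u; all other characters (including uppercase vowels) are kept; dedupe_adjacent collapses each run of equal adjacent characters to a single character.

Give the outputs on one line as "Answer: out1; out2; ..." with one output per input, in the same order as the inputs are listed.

Execution, op by op:
  "cftzq" -> "cftzq" -> "qztfc" -> "QZTFC" -> "Q"
  "jhreyfi" -> "jhryf" -> "fyrhj" -> "FYRHJ" -> "F"
  "gqnmftiogzw" -> "gqnmftgzw" -> "wzgtfmnqg" -> "WZGTFMNQG" -> "W"
  "goafjdvzzhlm" -> "gfjdvzzhlm" -> "mlhzzvdjfg" -> "MLHZZVDJFG" -> "M"
  "uhfzywh" -> "hfzywh" -> "hwyzfh" -> "HWYZFH" -> "H"

"Q"; "F"; "W"; "M"; "H"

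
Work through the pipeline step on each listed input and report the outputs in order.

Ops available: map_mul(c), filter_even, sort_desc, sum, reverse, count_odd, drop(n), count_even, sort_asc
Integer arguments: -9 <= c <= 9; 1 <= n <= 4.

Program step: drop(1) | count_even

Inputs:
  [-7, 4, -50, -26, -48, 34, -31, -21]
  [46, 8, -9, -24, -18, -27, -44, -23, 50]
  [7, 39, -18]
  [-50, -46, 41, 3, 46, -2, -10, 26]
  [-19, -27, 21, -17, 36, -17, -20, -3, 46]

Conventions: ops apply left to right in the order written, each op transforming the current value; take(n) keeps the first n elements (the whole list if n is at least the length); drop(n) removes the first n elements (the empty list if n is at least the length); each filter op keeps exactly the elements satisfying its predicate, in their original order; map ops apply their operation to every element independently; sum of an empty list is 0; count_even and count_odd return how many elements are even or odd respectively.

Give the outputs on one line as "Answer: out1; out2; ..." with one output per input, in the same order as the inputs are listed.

Execution, op by op:
  [-7, 4, -50, -26, -48, 34, -31, -21] -> [4, -50, -26, -48, 34, -31, -21] -> 5
  [46, 8, -9, -24, -18, -27, -44, -23, 50] -> [8, -9, -24, -18, -27, -44, -23, 50] -> 5
  [7, 39, -18] -> [39, -18] -> 1
  [-50, -46, 41, 3, 46, -2, -10, 26] -> [-46, 41, 3, 46, -2, -10, 26] -> 5
  [-19, -27, 21, -17, 36, -17, -20, -3, 46] -> [-27, 21, -17, 36, -17, -20, -3, 46] -> 3

5; 5; 1; 5; 3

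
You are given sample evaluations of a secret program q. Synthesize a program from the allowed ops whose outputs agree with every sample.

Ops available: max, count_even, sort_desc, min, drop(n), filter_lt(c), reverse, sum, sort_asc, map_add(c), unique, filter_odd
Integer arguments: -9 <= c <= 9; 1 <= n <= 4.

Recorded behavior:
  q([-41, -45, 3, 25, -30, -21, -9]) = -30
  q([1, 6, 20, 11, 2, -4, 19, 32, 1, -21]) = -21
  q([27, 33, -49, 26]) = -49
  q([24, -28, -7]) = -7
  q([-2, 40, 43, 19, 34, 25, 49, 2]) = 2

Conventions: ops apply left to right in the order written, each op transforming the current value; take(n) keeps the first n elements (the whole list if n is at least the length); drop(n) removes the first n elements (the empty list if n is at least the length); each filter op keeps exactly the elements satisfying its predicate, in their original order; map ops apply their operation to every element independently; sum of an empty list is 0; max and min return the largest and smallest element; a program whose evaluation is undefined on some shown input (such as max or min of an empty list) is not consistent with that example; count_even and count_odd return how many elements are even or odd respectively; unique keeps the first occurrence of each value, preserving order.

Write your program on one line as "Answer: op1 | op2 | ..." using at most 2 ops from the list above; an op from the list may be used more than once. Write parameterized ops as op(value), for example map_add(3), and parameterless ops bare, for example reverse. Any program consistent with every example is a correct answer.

drop(2) | min

Check, running the answer program on each example:
  [-41, -45, 3, 25, -30, -21, -9] -> [3, 25, -30, -21, -9] -> -30
  [1, 6, 20, 11, 2, -4, 19, 32, 1, -21] -> [20, 11, 2, -4, 19, 32, 1, -21] -> -21
  [27, 33, -49, 26] -> [-49, 26] -> -49
  [24, -28, -7] -> [-7] -> -7
  [-2, 40, 43, 19, 34, 25, 49, 2] -> [43, 19, 34, 25, 49, 2] -> 2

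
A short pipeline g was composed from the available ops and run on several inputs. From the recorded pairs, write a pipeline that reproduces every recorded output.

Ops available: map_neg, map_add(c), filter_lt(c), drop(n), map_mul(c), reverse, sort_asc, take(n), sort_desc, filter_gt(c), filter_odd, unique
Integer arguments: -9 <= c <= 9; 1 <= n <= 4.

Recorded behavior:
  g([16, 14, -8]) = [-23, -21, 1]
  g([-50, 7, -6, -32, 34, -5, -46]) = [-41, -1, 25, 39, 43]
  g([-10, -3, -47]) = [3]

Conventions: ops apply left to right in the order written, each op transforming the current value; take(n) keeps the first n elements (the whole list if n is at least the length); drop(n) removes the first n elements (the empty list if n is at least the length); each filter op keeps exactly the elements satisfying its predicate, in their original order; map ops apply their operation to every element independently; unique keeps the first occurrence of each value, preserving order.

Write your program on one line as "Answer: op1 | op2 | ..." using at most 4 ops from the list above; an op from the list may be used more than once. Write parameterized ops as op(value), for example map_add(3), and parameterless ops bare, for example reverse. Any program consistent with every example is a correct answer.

map_neg | map_add(-7) | filter_odd | sort_asc

Check, running the answer program on each example:
  [16, 14, -8] -> [-16, -14, 8] -> [-23, -21, 1] -> [-23, -21, 1] -> [-23, -21, 1]
  [-50, 7, -6, -32, 34, -5, -46] -> [50, -7, 6, 32, -34, 5, 46] -> [43, -14, -1, 25, -41, -2, 39] -> [43, -1, 25, -41, 39] -> [-41, -1, 25, 39, 43]
  [-10, -3, -47] -> [10, 3, 47] -> [3, -4, 40] -> [3] -> [3]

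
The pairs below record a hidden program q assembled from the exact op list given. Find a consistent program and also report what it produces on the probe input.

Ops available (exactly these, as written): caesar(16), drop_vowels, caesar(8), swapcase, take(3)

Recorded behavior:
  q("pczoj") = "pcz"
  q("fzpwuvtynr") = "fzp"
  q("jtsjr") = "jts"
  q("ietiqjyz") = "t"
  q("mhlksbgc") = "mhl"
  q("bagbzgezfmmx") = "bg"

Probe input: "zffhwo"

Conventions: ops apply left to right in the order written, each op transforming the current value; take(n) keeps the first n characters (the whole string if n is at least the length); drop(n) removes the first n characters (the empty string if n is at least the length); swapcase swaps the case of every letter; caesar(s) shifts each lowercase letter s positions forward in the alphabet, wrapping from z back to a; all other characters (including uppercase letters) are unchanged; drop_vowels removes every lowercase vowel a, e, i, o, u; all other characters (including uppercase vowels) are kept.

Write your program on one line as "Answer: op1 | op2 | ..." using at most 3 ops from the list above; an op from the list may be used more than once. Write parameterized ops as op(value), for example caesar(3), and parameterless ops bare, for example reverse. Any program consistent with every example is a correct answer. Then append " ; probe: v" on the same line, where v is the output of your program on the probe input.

take(3) | drop_vowels ; probe: "zff"

Check, running the answer program on each example:
  "pczoj" -> "pcz" -> "pcz"
  "fzpwuvtynr" -> "fzp" -> "fzp"
  "jtsjr" -> "jts" -> "jts"
  "ietiqjyz" -> "iet" -> "t"
  "mhlksbgc" -> "mhl" -> "mhl"
  "bagbzgezfmmx" -> "bag" -> "bg"
  probe: "zffhwo" -> "zff" -> "zff"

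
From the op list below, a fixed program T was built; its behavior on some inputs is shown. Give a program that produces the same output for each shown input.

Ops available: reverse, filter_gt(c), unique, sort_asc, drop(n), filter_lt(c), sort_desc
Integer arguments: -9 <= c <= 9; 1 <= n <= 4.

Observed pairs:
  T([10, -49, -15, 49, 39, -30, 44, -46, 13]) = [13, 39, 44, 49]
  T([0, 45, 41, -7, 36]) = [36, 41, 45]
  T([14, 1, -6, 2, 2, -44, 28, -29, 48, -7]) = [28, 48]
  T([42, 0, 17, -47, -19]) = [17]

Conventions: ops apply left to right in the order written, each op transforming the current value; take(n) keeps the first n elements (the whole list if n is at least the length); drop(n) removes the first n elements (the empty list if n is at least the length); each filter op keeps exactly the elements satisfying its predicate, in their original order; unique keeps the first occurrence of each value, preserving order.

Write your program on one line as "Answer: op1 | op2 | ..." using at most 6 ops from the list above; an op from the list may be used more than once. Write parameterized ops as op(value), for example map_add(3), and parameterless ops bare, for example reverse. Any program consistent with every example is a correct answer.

drop(1) | sort_desc | unique | filter_gt(6) | sort_asc

Check, running the answer program on each example:
  [10, -49, -15, 49, 39, -30, 44, -46, 13] -> [-49, -15, 49, 39, -30, 44, -46, 13] -> [49, 44, 39, 13, -15, -30, -46, -49] -> [49, 44, 39, 13, -15, -30, -46, -49] -> [49, 44, 39, 13] -> [13, 39, 44, 49]
  [0, 45, 41, -7, 36] -> [45, 41, -7, 36] -> [45, 41, 36, -7] -> [45, 41, 36, -7] -> [45, 41, 36] -> [36, 41, 45]
  [14, 1, -6, 2, 2, -44, 28, -29, 48, -7] -> [1, -6, 2, 2, -44, 28, -29, 48, -7] -> [48, 28, 2, 2, 1, -6, -7, -29, -44] -> [48, 28, 2, 1, -6, -7, -29, -44] -> [48, 28] -> [28, 48]
  [42, 0, 17, -47, -19] -> [0, 17, -47, -19] -> [17, 0, -19, -47] -> [17, 0, -19, -47] -> [17] -> [17]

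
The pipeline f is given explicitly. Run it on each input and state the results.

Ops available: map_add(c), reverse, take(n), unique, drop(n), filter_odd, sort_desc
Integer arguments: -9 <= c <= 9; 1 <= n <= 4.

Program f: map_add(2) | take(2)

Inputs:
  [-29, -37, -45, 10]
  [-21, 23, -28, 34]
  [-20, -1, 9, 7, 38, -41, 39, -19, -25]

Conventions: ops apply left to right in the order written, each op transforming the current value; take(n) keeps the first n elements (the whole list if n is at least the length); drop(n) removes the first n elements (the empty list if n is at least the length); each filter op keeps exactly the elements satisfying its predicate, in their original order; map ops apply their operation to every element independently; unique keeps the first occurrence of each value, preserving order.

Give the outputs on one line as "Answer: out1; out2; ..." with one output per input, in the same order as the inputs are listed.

Execution, op by op:
  [-29, -37, -45, 10] -> [-27, -35, -43, 12] -> [-27, -35]
  [-21, 23, -28, 34] -> [-19, 25, -26, 36] -> [-19, 25]
  [-20, -1, 9, 7, 38, -41, 39, -19, -25] -> [-18, 1, 11, 9, 40, -39, 41, -17, -23] -> [-18, 1]

[-27, -35]; [-19, 25]; [-18, 1]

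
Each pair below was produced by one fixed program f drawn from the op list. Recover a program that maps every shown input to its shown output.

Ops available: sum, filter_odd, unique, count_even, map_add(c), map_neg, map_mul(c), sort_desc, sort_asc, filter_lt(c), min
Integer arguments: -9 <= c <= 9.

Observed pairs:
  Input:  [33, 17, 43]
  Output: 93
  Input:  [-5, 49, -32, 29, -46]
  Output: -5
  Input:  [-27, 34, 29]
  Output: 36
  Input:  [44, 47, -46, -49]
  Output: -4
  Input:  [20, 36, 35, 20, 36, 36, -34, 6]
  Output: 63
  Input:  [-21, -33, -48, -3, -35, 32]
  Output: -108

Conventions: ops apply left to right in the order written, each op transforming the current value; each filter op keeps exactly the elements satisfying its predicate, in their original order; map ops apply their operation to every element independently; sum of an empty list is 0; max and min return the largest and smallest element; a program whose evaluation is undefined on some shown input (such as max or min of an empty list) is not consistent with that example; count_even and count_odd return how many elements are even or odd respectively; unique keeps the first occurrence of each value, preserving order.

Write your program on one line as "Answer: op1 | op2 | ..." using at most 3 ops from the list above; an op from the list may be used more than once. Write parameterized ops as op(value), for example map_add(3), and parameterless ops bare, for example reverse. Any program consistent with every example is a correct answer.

sort_desc | unique | sum

Check, running the answer program on each example:
  [33, 17, 43] -> [43, 33, 17] -> [43, 33, 17] -> 93
  [-5, 49, -32, 29, -46] -> [49, 29, -5, -32, -46] -> [49, 29, -5, -32, -46] -> -5
  [-27, 34, 29] -> [34, 29, -27] -> [34, 29, -27] -> 36
  [44, 47, -46, -49] -> [47, 44, -46, -49] -> [47, 44, -46, -49] -> -4
  [20, 36, 35, 20, 36, 36, -34, 6] -> [36, 36, 36, 35, 20, 20, 6, -34] -> [36, 35, 20, 6, -34] -> 63
  [-21, -33, -48, -3, -35, 32] -> [32, -3, -21, -33, -35, -48] -> [32, -3, -21, -33, -35, -48] -> -108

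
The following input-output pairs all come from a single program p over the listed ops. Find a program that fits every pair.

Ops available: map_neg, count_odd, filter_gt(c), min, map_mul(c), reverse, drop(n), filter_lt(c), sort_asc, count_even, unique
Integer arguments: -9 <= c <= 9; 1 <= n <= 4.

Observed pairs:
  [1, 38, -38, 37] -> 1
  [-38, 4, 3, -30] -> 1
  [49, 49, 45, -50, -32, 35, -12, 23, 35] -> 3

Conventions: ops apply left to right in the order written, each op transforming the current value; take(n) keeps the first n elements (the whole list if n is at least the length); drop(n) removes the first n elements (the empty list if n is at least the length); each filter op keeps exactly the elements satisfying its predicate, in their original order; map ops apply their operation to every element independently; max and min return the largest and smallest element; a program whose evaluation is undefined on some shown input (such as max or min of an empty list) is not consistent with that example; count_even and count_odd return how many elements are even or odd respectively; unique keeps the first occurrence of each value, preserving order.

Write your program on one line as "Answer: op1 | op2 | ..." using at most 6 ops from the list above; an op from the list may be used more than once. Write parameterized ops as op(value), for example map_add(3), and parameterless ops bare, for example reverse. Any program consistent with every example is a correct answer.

unique | reverse | drop(1) | filter_gt(-7) | map_mul(3) | count_odd

Check, running the answer program on each example:
  [1, 38, -38, 37] -> [1, 38, -38, 37] -> [37, -38, 38, 1] -> [-38, 38, 1] -> [38, 1] -> [114, 3] -> 1
  [-38, 4, 3, -30] -> [-38, 4, 3, -30] -> [-30, 3, 4, -38] -> [3, 4, -38] -> [3, 4] -> [9, 12] -> 1
  [49, 49, 45, -50, -32, 35, -12, 23, 35] -> [49, 45, -50, -32, 35, -12, 23] -> [23, -12, 35, -32, -50, 45, 49] -> [-12, 35, -32, -50, 45, 49] -> [35, 45, 49] -> [105, 135, 147] -> 3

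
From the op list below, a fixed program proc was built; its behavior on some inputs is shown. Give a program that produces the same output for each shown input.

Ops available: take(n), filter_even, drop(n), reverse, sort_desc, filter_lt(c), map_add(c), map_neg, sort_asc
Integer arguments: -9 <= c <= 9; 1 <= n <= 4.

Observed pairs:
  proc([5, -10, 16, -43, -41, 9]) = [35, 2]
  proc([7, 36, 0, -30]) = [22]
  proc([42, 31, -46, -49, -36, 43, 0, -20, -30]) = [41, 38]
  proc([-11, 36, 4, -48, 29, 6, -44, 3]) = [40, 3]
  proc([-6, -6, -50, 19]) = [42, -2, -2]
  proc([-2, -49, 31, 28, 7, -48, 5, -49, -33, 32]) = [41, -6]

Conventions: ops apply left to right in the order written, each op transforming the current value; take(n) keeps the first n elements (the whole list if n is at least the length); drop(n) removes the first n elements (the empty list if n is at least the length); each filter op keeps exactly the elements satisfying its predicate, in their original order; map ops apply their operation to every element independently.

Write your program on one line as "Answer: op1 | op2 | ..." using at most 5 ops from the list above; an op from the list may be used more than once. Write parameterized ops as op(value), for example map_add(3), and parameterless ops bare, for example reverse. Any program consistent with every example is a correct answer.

take(4) | map_add(8) | reverse | filter_lt(7) | map_neg

Check, running the answer program on each example:
  [5, -10, 16, -43, -41, 9] -> [5, -10, 16, -43] -> [13, -2, 24, -35] -> [-35, 24, -2, 13] -> [-35, -2] -> [35, 2]
  [7, 36, 0, -30] -> [7, 36, 0, -30] -> [15, 44, 8, -22] -> [-22, 8, 44, 15] -> [-22] -> [22]
  [42, 31, -46, -49, -36, 43, 0, -20, -30] -> [42, 31, -46, -49] -> [50, 39, -38, -41] -> [-41, -38, 39, 50] -> [-41, -38] -> [41, 38]
  [-11, 36, 4, -48, 29, 6, -44, 3] -> [-11, 36, 4, -48] -> [-3, 44, 12, -40] -> [-40, 12, 44, -3] -> [-40, -3] -> [40, 3]
  [-6, -6, -50, 19] -> [-6, -6, -50, 19] -> [2, 2, -42, 27] -> [27, -42, 2, 2] -> [-42, 2, 2] -> [42, -2, -2]
  [-2, -49, 31, 28, 7, -48, 5, -49, -33, 32] -> [-2, -49, 31, 28] -> [6, -41, 39, 36] -> [36, 39, -41, 6] -> [-41, 6] -> [41, -6]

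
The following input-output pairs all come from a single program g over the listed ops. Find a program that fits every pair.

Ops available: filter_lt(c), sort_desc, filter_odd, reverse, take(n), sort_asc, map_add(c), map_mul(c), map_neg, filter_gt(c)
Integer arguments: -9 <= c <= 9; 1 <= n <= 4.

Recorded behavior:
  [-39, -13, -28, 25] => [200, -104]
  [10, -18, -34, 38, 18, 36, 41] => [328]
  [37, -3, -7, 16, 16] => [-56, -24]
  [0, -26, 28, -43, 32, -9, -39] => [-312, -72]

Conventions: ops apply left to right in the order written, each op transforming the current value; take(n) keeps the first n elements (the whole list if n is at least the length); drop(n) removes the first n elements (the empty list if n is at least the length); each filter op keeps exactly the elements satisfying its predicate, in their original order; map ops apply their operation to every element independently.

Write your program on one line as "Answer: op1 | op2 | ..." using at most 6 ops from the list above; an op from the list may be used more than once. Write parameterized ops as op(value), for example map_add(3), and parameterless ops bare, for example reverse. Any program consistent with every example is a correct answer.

reverse | filter_odd | map_neg | map_mul(-8) | take(2)

Check, running the answer program on each example:
  [-39, -13, -28, 25] -> [25, -28, -13, -39] -> [25, -13, -39] -> [-25, 13, 39] -> [200, -104, -312] -> [200, -104]
  [10, -18, -34, 38, 18, 36, 41] -> [41, 36, 18, 38, -34, -18, 10] -> [41] -> [-41] -> [328] -> [328]
  [37, -3, -7, 16, 16] -> [16, 16, -7, -3, 37] -> [-7, -3, 37] -> [7, 3, -37] -> [-56, -24, 296] -> [-56, -24]
  [0, -26, 28, -43, 32, -9, -39] -> [-39, -9, 32, -43, 28, -26, 0] -> [-39, -9, -43] -> [39, 9, 43] -> [-312, -72, -344] -> [-312, -72]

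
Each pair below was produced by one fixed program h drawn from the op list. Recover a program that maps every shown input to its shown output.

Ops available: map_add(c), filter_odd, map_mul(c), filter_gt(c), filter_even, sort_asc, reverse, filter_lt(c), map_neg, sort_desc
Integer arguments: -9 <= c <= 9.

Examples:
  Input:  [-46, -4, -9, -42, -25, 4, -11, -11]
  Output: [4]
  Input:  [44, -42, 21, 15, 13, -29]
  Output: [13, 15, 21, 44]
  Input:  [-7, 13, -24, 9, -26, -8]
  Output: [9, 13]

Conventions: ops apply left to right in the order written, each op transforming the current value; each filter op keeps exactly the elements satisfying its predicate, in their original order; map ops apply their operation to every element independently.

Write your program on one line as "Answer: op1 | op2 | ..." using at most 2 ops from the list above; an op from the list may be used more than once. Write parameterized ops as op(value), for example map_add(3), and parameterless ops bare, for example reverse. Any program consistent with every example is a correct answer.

filter_gt(-1) | sort_asc

Check, running the answer program on each example:
  [-46, -4, -9, -42, -25, 4, -11, -11] -> [4] -> [4]
  [44, -42, 21, 15, 13, -29] -> [44, 21, 15, 13] -> [13, 15, 21, 44]
  [-7, 13, -24, 9, -26, -8] -> [13, 9] -> [9, 13]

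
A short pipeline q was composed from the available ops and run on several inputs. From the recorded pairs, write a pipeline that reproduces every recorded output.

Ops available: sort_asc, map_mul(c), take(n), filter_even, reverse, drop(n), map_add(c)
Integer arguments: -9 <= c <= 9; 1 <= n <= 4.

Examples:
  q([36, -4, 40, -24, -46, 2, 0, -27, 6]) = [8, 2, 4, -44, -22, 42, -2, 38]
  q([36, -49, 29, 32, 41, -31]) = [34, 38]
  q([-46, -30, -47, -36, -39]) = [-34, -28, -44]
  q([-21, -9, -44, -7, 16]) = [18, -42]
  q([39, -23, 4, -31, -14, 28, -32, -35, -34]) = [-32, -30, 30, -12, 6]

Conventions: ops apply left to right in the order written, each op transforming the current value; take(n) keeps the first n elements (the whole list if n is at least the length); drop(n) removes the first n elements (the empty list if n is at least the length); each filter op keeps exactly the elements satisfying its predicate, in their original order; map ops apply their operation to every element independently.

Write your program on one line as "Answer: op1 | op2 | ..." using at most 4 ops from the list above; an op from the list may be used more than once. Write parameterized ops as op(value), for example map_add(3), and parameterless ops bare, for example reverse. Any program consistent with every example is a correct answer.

reverse | filter_even | map_add(2)

Check, running the answer program on each example:
  [36, -4, 40, -24, -46, 2, 0, -27, 6] -> [6, -27, 0, 2, -46, -24, 40, -4, 36] -> [6, 0, 2, -46, -24, 40, -4, 36] -> [8, 2, 4, -44, -22, 42, -2, 38]
  [36, -49, 29, 32, 41, -31] -> [-31, 41, 32, 29, -49, 36] -> [32, 36] -> [34, 38]
  [-46, -30, -47, -36, -39] -> [-39, -36, -47, -30, -46] -> [-36, -30, -46] -> [-34, -28, -44]
  [-21, -9, -44, -7, 16] -> [16, -7, -44, -9, -21] -> [16, -44] -> [18, -42]
  [39, -23, 4, -31, -14, 28, -32, -35, -34] -> [-34, -35, -32, 28, -14, -31, 4, -23, 39] -> [-34, -32, 28, -14, 4] -> [-32, -30, 30, -12, 6]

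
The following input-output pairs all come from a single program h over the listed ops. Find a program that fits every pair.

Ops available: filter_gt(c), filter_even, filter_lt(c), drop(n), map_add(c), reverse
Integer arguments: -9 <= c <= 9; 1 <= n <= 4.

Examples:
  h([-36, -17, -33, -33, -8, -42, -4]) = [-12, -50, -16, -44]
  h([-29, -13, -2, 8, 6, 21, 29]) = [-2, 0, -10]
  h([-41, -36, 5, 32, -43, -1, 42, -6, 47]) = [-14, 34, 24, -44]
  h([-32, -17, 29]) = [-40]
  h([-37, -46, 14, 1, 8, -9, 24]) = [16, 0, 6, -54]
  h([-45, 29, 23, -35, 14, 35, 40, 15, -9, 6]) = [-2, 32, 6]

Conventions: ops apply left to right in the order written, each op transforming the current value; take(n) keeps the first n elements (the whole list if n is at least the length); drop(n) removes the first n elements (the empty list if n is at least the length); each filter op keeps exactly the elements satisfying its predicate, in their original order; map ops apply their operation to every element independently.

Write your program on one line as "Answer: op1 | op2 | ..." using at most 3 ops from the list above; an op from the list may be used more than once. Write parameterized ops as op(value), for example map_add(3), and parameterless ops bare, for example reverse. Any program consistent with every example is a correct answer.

reverse | map_add(-8) | filter_even

Check, running the answer program on each example:
  [-36, -17, -33, -33, -8, -42, -4] -> [-4, -42, -8, -33, -33, -17, -36] -> [-12, -50, -16, -41, -41, -25, -44] -> [-12, -50, -16, -44]
  [-29, -13, -2, 8, 6, 21, 29] -> [29, 21, 6, 8, -2, -13, -29] -> [21, 13, -2, 0, -10, -21, -37] -> [-2, 0, -10]
  [-41, -36, 5, 32, -43, -1, 42, -6, 47] -> [47, -6, 42, -1, -43, 32, 5, -36, -41] -> [39, -14, 34, -9, -51, 24, -3, -44, -49] -> [-14, 34, 24, -44]
  [-32, -17, 29] -> [29, -17, -32] -> [21, -25, -40] -> [-40]
  [-37, -46, 14, 1, 8, -9, 24] -> [24, -9, 8, 1, 14, -46, -37] -> [16, -17, 0, -7, 6, -54, -45] -> [16, 0, 6, -54]
  [-45, 29, 23, -35, 14, 35, 40, 15, -9, 6] -> [6, -9, 15, 40, 35, 14, -35, 23, 29, -45] -> [-2, -17, 7, 32, 27, 6, -43, 15, 21, -53] -> [-2, 32, 6]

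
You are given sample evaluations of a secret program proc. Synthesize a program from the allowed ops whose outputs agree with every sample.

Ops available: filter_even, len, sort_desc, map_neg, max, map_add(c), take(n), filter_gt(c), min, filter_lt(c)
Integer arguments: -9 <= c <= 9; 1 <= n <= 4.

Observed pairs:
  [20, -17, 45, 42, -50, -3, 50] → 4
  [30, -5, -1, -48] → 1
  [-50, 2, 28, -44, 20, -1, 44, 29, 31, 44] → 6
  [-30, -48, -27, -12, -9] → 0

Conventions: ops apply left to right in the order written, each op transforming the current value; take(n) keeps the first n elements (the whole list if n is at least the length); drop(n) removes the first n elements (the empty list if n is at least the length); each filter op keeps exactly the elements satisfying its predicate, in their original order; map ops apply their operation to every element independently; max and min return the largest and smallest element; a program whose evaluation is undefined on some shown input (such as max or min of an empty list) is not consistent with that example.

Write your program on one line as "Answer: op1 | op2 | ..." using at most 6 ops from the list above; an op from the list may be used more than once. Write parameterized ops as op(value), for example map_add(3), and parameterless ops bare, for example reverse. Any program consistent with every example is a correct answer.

filter_gt(-9) | filter_gt(7) | map_neg | sort_desc | len

Check, running the answer program on each example:
  [20, -17, 45, 42, -50, -3, 50] -> [20, 45, 42, -3, 50] -> [20, 45, 42, 50] -> [-20, -45, -42, -50] -> [-20, -42, -45, -50] -> 4
  [30, -5, -1, -48] -> [30, -5, -1] -> [30] -> [-30] -> [-30] -> 1
  [-50, 2, 28, -44, 20, -1, 44, 29, 31, 44] -> [2, 28, 20, -1, 44, 29, 31, 44] -> [28, 20, 44, 29, 31, 44] -> [-28, -20, -44, -29, -31, -44] -> [-20, -28, -29, -31, -44, -44] -> 6
  [-30, -48, -27, -12, -9] -> [] -> [] -> [] -> [] -> 0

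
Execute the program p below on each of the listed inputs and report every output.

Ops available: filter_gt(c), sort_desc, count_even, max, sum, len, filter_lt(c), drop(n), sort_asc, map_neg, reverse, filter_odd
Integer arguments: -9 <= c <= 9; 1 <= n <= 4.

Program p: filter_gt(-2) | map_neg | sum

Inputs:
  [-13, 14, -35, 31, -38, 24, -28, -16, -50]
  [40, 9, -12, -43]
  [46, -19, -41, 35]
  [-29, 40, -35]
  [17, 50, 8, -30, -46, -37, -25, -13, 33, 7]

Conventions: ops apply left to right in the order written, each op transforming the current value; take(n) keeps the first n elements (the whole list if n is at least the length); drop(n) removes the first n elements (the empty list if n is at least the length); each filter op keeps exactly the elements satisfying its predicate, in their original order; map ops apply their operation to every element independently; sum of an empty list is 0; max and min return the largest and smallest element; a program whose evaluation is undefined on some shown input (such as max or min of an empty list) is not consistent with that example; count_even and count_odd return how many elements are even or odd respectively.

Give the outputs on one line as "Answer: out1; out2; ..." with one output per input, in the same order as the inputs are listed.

Execution, op by op:
  [-13, 14, -35, 31, -38, 24, -28, -16, -50] -> [14, 31, 24] -> [-14, -31, -24] -> -69
  [40, 9, -12, -43] -> [40, 9] -> [-40, -9] -> -49
  [46, -19, -41, 35] -> [46, 35] -> [-46, -35] -> -81
  [-29, 40, -35] -> [40] -> [-40] -> -40
  [17, 50, 8, -30, -46, -37, -25, -13, 33, 7] -> [17, 50, 8, 33, 7] -> [-17, -50, -8, -33, -7] -> -115

-69; -49; -81; -40; -115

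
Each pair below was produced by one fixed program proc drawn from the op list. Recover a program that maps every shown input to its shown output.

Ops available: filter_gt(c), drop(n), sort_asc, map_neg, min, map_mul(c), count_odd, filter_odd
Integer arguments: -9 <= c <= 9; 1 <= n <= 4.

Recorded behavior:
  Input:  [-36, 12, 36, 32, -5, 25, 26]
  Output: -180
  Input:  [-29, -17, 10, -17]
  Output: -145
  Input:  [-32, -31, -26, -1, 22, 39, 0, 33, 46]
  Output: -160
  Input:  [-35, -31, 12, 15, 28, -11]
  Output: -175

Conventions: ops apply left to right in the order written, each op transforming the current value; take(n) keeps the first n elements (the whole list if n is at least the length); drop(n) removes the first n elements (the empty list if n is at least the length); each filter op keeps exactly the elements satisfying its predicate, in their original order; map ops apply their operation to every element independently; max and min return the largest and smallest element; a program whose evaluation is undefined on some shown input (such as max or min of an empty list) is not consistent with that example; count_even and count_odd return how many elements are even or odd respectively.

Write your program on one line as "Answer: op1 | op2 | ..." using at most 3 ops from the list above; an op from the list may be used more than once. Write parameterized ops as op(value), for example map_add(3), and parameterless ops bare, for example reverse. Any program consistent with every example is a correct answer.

map_mul(-5) | map_neg | min

Check, running the answer program on each example:
  [-36, 12, 36, 32, -5, 25, 26] -> [180, -60, -180, -160, 25, -125, -130] -> [-180, 60, 180, 160, -25, 125, 130] -> -180
  [-29, -17, 10, -17] -> [145, 85, -50, 85] -> [-145, -85, 50, -85] -> -145
  [-32, -31, -26, -1, 22, 39, 0, 33, 46] -> [160, 155, 130, 5, -110, -195, 0, -165, -230] -> [-160, -155, -130, -5, 110, 195, 0, 165, 230] -> -160
  [-35, -31, 12, 15, 28, -11] -> [175, 155, -60, -75, -140, 55] -> [-175, -155, 60, 75, 140, -55] -> -175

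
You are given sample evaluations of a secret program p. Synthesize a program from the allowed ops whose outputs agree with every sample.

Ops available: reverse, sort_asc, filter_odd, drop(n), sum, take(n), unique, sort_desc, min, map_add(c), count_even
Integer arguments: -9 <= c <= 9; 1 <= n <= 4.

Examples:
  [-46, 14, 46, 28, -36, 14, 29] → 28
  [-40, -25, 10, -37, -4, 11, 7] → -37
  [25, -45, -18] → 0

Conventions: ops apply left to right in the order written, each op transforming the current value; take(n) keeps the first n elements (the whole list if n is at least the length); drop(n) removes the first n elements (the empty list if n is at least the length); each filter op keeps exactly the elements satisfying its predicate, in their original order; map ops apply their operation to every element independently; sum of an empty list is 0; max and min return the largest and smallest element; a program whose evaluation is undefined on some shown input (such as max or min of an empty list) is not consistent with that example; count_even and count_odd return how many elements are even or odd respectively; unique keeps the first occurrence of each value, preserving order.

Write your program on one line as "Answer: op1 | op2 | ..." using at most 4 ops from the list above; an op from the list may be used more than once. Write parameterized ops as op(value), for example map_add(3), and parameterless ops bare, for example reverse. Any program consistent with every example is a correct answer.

drop(3) | take(1) | sum

Check, running the answer program on each example:
  [-46, 14, 46, 28, -36, 14, 29] -> [28, -36, 14, 29] -> [28] -> 28
  [-40, -25, 10, -37, -4, 11, 7] -> [-37, -4, 11, 7] -> [-37] -> -37
  [25, -45, -18] -> [] -> [] -> 0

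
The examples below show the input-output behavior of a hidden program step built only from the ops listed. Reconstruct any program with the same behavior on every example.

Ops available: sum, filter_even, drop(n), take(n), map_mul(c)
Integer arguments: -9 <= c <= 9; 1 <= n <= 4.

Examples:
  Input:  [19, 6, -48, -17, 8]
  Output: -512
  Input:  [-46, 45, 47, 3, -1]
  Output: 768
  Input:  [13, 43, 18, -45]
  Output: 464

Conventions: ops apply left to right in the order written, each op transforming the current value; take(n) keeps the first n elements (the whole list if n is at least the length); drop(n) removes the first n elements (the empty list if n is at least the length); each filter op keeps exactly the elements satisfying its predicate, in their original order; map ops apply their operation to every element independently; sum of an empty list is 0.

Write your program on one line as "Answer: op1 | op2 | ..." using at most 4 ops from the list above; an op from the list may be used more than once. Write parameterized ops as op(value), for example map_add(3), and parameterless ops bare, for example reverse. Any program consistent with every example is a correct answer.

map_mul(-2) | map_mul(-8) | sum

Check, running the answer program on each example:
  [19, 6, -48, -17, 8] -> [-38, -12, 96, 34, -16] -> [304, 96, -768, -272, 128] -> -512
  [-46, 45, 47, 3, -1] -> [92, -90, -94, -6, 2] -> [-736, 720, 752, 48, -16] -> 768
  [13, 43, 18, -45] -> [-26, -86, -36, 90] -> [208, 688, 288, -720] -> 464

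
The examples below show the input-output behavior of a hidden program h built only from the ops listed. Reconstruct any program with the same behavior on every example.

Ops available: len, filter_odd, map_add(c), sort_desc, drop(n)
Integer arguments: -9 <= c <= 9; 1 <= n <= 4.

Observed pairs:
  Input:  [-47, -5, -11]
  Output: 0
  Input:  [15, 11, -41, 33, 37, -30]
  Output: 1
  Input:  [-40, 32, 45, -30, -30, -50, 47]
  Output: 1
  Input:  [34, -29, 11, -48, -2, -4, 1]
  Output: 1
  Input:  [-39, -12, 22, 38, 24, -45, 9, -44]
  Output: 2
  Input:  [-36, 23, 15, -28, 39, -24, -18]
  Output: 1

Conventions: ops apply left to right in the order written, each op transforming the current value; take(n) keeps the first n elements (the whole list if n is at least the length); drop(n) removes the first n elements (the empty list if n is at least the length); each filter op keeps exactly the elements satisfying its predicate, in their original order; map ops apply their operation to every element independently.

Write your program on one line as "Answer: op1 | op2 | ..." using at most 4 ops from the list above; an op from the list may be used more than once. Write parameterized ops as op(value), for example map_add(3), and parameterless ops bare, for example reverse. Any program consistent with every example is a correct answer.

drop(3) | drop(1) | filter_odd | len

Check, running the answer program on each example:
  [-47, -5, -11] -> [] -> [] -> [] -> 0
  [15, 11, -41, 33, 37, -30] -> [33, 37, -30] -> [37, -30] -> [37] -> 1
  [-40, 32, 45, -30, -30, -50, 47] -> [-30, -30, -50, 47] -> [-30, -50, 47] -> [47] -> 1
  [34, -29, 11, -48, -2, -4, 1] -> [-48, -2, -4, 1] -> [-2, -4, 1] -> [1] -> 1
  [-39, -12, 22, 38, 24, -45, 9, -44] -> [38, 24, -45, 9, -44] -> [24, -45, 9, -44] -> [-45, 9] -> 2
  [-36, 23, 15, -28, 39, -24, -18] -> [-28, 39, -24, -18] -> [39, -24, -18] -> [39] -> 1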